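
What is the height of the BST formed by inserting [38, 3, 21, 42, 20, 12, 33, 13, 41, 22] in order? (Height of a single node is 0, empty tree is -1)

Insertion order: [38, 3, 21, 42, 20, 12, 33, 13, 41, 22]
Tree (level-order array): [38, 3, 42, None, 21, 41, None, 20, 33, None, None, 12, None, 22, None, None, 13]
Compute height bottom-up (empty subtree = -1):
  height(13) = 1 + max(-1, -1) = 0
  height(12) = 1 + max(-1, 0) = 1
  height(20) = 1 + max(1, -1) = 2
  height(22) = 1 + max(-1, -1) = 0
  height(33) = 1 + max(0, -1) = 1
  height(21) = 1 + max(2, 1) = 3
  height(3) = 1 + max(-1, 3) = 4
  height(41) = 1 + max(-1, -1) = 0
  height(42) = 1 + max(0, -1) = 1
  height(38) = 1 + max(4, 1) = 5
Height = 5


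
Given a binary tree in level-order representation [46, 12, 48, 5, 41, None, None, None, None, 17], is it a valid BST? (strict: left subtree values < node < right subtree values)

Level-order array: [46, 12, 48, 5, 41, None, None, None, None, 17]
Validate using subtree bounds (lo, hi): at each node, require lo < value < hi,
then recurse left with hi=value and right with lo=value.
Preorder trace (stopping at first violation):
  at node 46 with bounds (-inf, +inf): OK
  at node 12 with bounds (-inf, 46): OK
  at node 5 with bounds (-inf, 12): OK
  at node 41 with bounds (12, 46): OK
  at node 17 with bounds (12, 41): OK
  at node 48 with bounds (46, +inf): OK
No violation found at any node.
Result: Valid BST


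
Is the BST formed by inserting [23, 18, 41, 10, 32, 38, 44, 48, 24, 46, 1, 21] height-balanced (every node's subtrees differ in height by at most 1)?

Tree (level-order array): [23, 18, 41, 10, 21, 32, 44, 1, None, None, None, 24, 38, None, 48, None, None, None, None, None, None, 46]
Definition: a tree is height-balanced if, at every node, |h(left) - h(right)| <= 1 (empty subtree has height -1).
Bottom-up per-node check:
  node 1: h_left=-1, h_right=-1, diff=0 [OK], height=0
  node 10: h_left=0, h_right=-1, diff=1 [OK], height=1
  node 21: h_left=-1, h_right=-1, diff=0 [OK], height=0
  node 18: h_left=1, h_right=0, diff=1 [OK], height=2
  node 24: h_left=-1, h_right=-1, diff=0 [OK], height=0
  node 38: h_left=-1, h_right=-1, diff=0 [OK], height=0
  node 32: h_left=0, h_right=0, diff=0 [OK], height=1
  node 46: h_left=-1, h_right=-1, diff=0 [OK], height=0
  node 48: h_left=0, h_right=-1, diff=1 [OK], height=1
  node 44: h_left=-1, h_right=1, diff=2 [FAIL (|-1-1|=2 > 1)], height=2
  node 41: h_left=1, h_right=2, diff=1 [OK], height=3
  node 23: h_left=2, h_right=3, diff=1 [OK], height=4
Node 44 violates the condition: |-1 - 1| = 2 > 1.
Result: Not balanced


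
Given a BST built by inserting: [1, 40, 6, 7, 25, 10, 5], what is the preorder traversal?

Tree insertion order: [1, 40, 6, 7, 25, 10, 5]
Tree (level-order array): [1, None, 40, 6, None, 5, 7, None, None, None, 25, 10]
Preorder traversal: [1, 40, 6, 5, 7, 25, 10]


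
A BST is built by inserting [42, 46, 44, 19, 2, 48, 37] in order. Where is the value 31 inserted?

Starting tree (level order): [42, 19, 46, 2, 37, 44, 48]
Insertion path: 42 -> 19 -> 37
Result: insert 31 as left child of 37
Final tree (level order): [42, 19, 46, 2, 37, 44, 48, None, None, 31]


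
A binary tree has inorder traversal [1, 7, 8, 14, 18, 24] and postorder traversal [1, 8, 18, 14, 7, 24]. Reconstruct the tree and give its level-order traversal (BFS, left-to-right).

Inorder:   [1, 7, 8, 14, 18, 24]
Postorder: [1, 8, 18, 14, 7, 24]
Algorithm: postorder visits root last, so walk postorder right-to-left;
each value is the root of the current inorder slice — split it at that
value, recurse on the right subtree first, then the left.
Recursive splits:
  root=24; inorder splits into left=[1, 7, 8, 14, 18], right=[]
  root=7; inorder splits into left=[1], right=[8, 14, 18]
  root=14; inorder splits into left=[8], right=[18]
  root=18; inorder splits into left=[], right=[]
  root=8; inorder splits into left=[], right=[]
  root=1; inorder splits into left=[], right=[]
Reconstructed level-order: [24, 7, 1, 14, 8, 18]


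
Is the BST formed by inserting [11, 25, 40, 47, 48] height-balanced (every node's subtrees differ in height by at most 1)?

Tree (level-order array): [11, None, 25, None, 40, None, 47, None, 48]
Definition: a tree is height-balanced if, at every node, |h(left) - h(right)| <= 1 (empty subtree has height -1).
Bottom-up per-node check:
  node 48: h_left=-1, h_right=-1, diff=0 [OK], height=0
  node 47: h_left=-1, h_right=0, diff=1 [OK], height=1
  node 40: h_left=-1, h_right=1, diff=2 [FAIL (|-1-1|=2 > 1)], height=2
  node 25: h_left=-1, h_right=2, diff=3 [FAIL (|-1-2|=3 > 1)], height=3
  node 11: h_left=-1, h_right=3, diff=4 [FAIL (|-1-3|=4 > 1)], height=4
Node 40 violates the condition: |-1 - 1| = 2 > 1.
Result: Not balanced


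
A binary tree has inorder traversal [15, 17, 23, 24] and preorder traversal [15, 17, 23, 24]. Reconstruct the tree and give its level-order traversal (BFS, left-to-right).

Inorder:  [15, 17, 23, 24]
Preorder: [15, 17, 23, 24]
Algorithm: preorder visits root first, so consume preorder in order;
for each root, split the current inorder slice at that value into
left-subtree inorder and right-subtree inorder, then recurse.
Recursive splits:
  root=15; inorder splits into left=[], right=[17, 23, 24]
  root=17; inorder splits into left=[], right=[23, 24]
  root=23; inorder splits into left=[], right=[24]
  root=24; inorder splits into left=[], right=[]
Reconstructed level-order: [15, 17, 23, 24]


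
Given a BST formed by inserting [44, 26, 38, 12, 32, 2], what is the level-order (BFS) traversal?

Tree insertion order: [44, 26, 38, 12, 32, 2]
Tree (level-order array): [44, 26, None, 12, 38, 2, None, 32]
BFS from the root, enqueuing left then right child of each popped node:
  queue [44] -> pop 44, enqueue [26], visited so far: [44]
  queue [26] -> pop 26, enqueue [12, 38], visited so far: [44, 26]
  queue [12, 38] -> pop 12, enqueue [2], visited so far: [44, 26, 12]
  queue [38, 2] -> pop 38, enqueue [32], visited so far: [44, 26, 12, 38]
  queue [2, 32] -> pop 2, enqueue [none], visited so far: [44, 26, 12, 38, 2]
  queue [32] -> pop 32, enqueue [none], visited so far: [44, 26, 12, 38, 2, 32]
Result: [44, 26, 12, 38, 2, 32]


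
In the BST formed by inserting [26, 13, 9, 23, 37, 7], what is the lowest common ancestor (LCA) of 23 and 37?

Tree insertion order: [26, 13, 9, 23, 37, 7]
Tree (level-order array): [26, 13, 37, 9, 23, None, None, 7]
In a BST, the LCA of p=23, q=37 is the first node v on the
root-to-leaf path with p <= v <= q (go left if both < v, right if both > v).
Walk from root:
  at 26: 23 <= 26 <= 37, this is the LCA
LCA = 26


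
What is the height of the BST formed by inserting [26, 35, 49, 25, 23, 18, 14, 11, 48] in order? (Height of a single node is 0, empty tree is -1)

Insertion order: [26, 35, 49, 25, 23, 18, 14, 11, 48]
Tree (level-order array): [26, 25, 35, 23, None, None, 49, 18, None, 48, None, 14, None, None, None, 11]
Compute height bottom-up (empty subtree = -1):
  height(11) = 1 + max(-1, -1) = 0
  height(14) = 1 + max(0, -1) = 1
  height(18) = 1 + max(1, -1) = 2
  height(23) = 1 + max(2, -1) = 3
  height(25) = 1 + max(3, -1) = 4
  height(48) = 1 + max(-1, -1) = 0
  height(49) = 1 + max(0, -1) = 1
  height(35) = 1 + max(-1, 1) = 2
  height(26) = 1 + max(4, 2) = 5
Height = 5


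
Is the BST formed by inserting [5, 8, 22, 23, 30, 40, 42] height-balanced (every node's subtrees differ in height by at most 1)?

Tree (level-order array): [5, None, 8, None, 22, None, 23, None, 30, None, 40, None, 42]
Definition: a tree is height-balanced if, at every node, |h(left) - h(right)| <= 1 (empty subtree has height -1).
Bottom-up per-node check:
  node 42: h_left=-1, h_right=-1, diff=0 [OK], height=0
  node 40: h_left=-1, h_right=0, diff=1 [OK], height=1
  node 30: h_left=-1, h_right=1, diff=2 [FAIL (|-1-1|=2 > 1)], height=2
  node 23: h_left=-1, h_right=2, diff=3 [FAIL (|-1-2|=3 > 1)], height=3
  node 22: h_left=-1, h_right=3, diff=4 [FAIL (|-1-3|=4 > 1)], height=4
  node 8: h_left=-1, h_right=4, diff=5 [FAIL (|-1-4|=5 > 1)], height=5
  node 5: h_left=-1, h_right=5, diff=6 [FAIL (|-1-5|=6 > 1)], height=6
Node 30 violates the condition: |-1 - 1| = 2 > 1.
Result: Not balanced


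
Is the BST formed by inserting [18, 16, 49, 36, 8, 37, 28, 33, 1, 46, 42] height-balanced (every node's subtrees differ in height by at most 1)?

Tree (level-order array): [18, 16, 49, 8, None, 36, None, 1, None, 28, 37, None, None, None, 33, None, 46, None, None, 42]
Definition: a tree is height-balanced if, at every node, |h(left) - h(right)| <= 1 (empty subtree has height -1).
Bottom-up per-node check:
  node 1: h_left=-1, h_right=-1, diff=0 [OK], height=0
  node 8: h_left=0, h_right=-1, diff=1 [OK], height=1
  node 16: h_left=1, h_right=-1, diff=2 [FAIL (|1--1|=2 > 1)], height=2
  node 33: h_left=-1, h_right=-1, diff=0 [OK], height=0
  node 28: h_left=-1, h_right=0, diff=1 [OK], height=1
  node 42: h_left=-1, h_right=-1, diff=0 [OK], height=0
  node 46: h_left=0, h_right=-1, diff=1 [OK], height=1
  node 37: h_left=-1, h_right=1, diff=2 [FAIL (|-1-1|=2 > 1)], height=2
  node 36: h_left=1, h_right=2, diff=1 [OK], height=3
  node 49: h_left=3, h_right=-1, diff=4 [FAIL (|3--1|=4 > 1)], height=4
  node 18: h_left=2, h_right=4, diff=2 [FAIL (|2-4|=2 > 1)], height=5
Node 16 violates the condition: |1 - -1| = 2 > 1.
Result: Not balanced


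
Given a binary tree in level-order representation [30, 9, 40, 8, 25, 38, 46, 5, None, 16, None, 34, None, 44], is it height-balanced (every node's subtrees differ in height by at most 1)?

Tree (level-order array): [30, 9, 40, 8, 25, 38, 46, 5, None, 16, None, 34, None, 44]
Definition: a tree is height-balanced if, at every node, |h(left) - h(right)| <= 1 (empty subtree has height -1).
Bottom-up per-node check:
  node 5: h_left=-1, h_right=-1, diff=0 [OK], height=0
  node 8: h_left=0, h_right=-1, diff=1 [OK], height=1
  node 16: h_left=-1, h_right=-1, diff=0 [OK], height=0
  node 25: h_left=0, h_right=-1, diff=1 [OK], height=1
  node 9: h_left=1, h_right=1, diff=0 [OK], height=2
  node 34: h_left=-1, h_right=-1, diff=0 [OK], height=0
  node 38: h_left=0, h_right=-1, diff=1 [OK], height=1
  node 44: h_left=-1, h_right=-1, diff=0 [OK], height=0
  node 46: h_left=0, h_right=-1, diff=1 [OK], height=1
  node 40: h_left=1, h_right=1, diff=0 [OK], height=2
  node 30: h_left=2, h_right=2, diff=0 [OK], height=3
All nodes satisfy the balance condition.
Result: Balanced


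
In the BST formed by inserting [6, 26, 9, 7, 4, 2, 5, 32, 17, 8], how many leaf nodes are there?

Tree built from: [6, 26, 9, 7, 4, 2, 5, 32, 17, 8]
Tree (level-order array): [6, 4, 26, 2, 5, 9, 32, None, None, None, None, 7, 17, None, None, None, 8]
Rule: A leaf has 0 children.
Per-node child counts:
  node 6: 2 child(ren)
  node 4: 2 child(ren)
  node 2: 0 child(ren)
  node 5: 0 child(ren)
  node 26: 2 child(ren)
  node 9: 2 child(ren)
  node 7: 1 child(ren)
  node 8: 0 child(ren)
  node 17: 0 child(ren)
  node 32: 0 child(ren)
Matching nodes: [2, 5, 8, 17, 32]
Count of leaf nodes: 5


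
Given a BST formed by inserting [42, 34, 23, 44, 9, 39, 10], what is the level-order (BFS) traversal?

Tree insertion order: [42, 34, 23, 44, 9, 39, 10]
Tree (level-order array): [42, 34, 44, 23, 39, None, None, 9, None, None, None, None, 10]
BFS from the root, enqueuing left then right child of each popped node:
  queue [42] -> pop 42, enqueue [34, 44], visited so far: [42]
  queue [34, 44] -> pop 34, enqueue [23, 39], visited so far: [42, 34]
  queue [44, 23, 39] -> pop 44, enqueue [none], visited so far: [42, 34, 44]
  queue [23, 39] -> pop 23, enqueue [9], visited so far: [42, 34, 44, 23]
  queue [39, 9] -> pop 39, enqueue [none], visited so far: [42, 34, 44, 23, 39]
  queue [9] -> pop 9, enqueue [10], visited so far: [42, 34, 44, 23, 39, 9]
  queue [10] -> pop 10, enqueue [none], visited so far: [42, 34, 44, 23, 39, 9, 10]
Result: [42, 34, 44, 23, 39, 9, 10]


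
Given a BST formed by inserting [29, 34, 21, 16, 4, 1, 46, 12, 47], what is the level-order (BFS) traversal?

Tree insertion order: [29, 34, 21, 16, 4, 1, 46, 12, 47]
Tree (level-order array): [29, 21, 34, 16, None, None, 46, 4, None, None, 47, 1, 12]
BFS from the root, enqueuing left then right child of each popped node:
  queue [29] -> pop 29, enqueue [21, 34], visited so far: [29]
  queue [21, 34] -> pop 21, enqueue [16], visited so far: [29, 21]
  queue [34, 16] -> pop 34, enqueue [46], visited so far: [29, 21, 34]
  queue [16, 46] -> pop 16, enqueue [4], visited so far: [29, 21, 34, 16]
  queue [46, 4] -> pop 46, enqueue [47], visited so far: [29, 21, 34, 16, 46]
  queue [4, 47] -> pop 4, enqueue [1, 12], visited so far: [29, 21, 34, 16, 46, 4]
  queue [47, 1, 12] -> pop 47, enqueue [none], visited so far: [29, 21, 34, 16, 46, 4, 47]
  queue [1, 12] -> pop 1, enqueue [none], visited so far: [29, 21, 34, 16, 46, 4, 47, 1]
  queue [12] -> pop 12, enqueue [none], visited so far: [29, 21, 34, 16, 46, 4, 47, 1, 12]
Result: [29, 21, 34, 16, 46, 4, 47, 1, 12]


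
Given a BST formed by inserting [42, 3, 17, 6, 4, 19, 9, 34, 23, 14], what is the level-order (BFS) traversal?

Tree insertion order: [42, 3, 17, 6, 4, 19, 9, 34, 23, 14]
Tree (level-order array): [42, 3, None, None, 17, 6, 19, 4, 9, None, 34, None, None, None, 14, 23]
BFS from the root, enqueuing left then right child of each popped node:
  queue [42] -> pop 42, enqueue [3], visited so far: [42]
  queue [3] -> pop 3, enqueue [17], visited so far: [42, 3]
  queue [17] -> pop 17, enqueue [6, 19], visited so far: [42, 3, 17]
  queue [6, 19] -> pop 6, enqueue [4, 9], visited so far: [42, 3, 17, 6]
  queue [19, 4, 9] -> pop 19, enqueue [34], visited so far: [42, 3, 17, 6, 19]
  queue [4, 9, 34] -> pop 4, enqueue [none], visited so far: [42, 3, 17, 6, 19, 4]
  queue [9, 34] -> pop 9, enqueue [14], visited so far: [42, 3, 17, 6, 19, 4, 9]
  queue [34, 14] -> pop 34, enqueue [23], visited so far: [42, 3, 17, 6, 19, 4, 9, 34]
  queue [14, 23] -> pop 14, enqueue [none], visited so far: [42, 3, 17, 6, 19, 4, 9, 34, 14]
  queue [23] -> pop 23, enqueue [none], visited so far: [42, 3, 17, 6, 19, 4, 9, 34, 14, 23]
Result: [42, 3, 17, 6, 19, 4, 9, 34, 14, 23]


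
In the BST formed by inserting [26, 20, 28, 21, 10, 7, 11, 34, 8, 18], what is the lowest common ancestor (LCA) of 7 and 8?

Tree insertion order: [26, 20, 28, 21, 10, 7, 11, 34, 8, 18]
Tree (level-order array): [26, 20, 28, 10, 21, None, 34, 7, 11, None, None, None, None, None, 8, None, 18]
In a BST, the LCA of p=7, q=8 is the first node v on the
root-to-leaf path with p <= v <= q (go left if both < v, right if both > v).
Walk from root:
  at 26: both 7 and 8 < 26, go left
  at 20: both 7 and 8 < 20, go left
  at 10: both 7 and 8 < 10, go left
  at 7: 7 <= 7 <= 8, this is the LCA
LCA = 7


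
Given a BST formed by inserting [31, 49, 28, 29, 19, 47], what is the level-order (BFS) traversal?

Tree insertion order: [31, 49, 28, 29, 19, 47]
Tree (level-order array): [31, 28, 49, 19, 29, 47]
BFS from the root, enqueuing left then right child of each popped node:
  queue [31] -> pop 31, enqueue [28, 49], visited so far: [31]
  queue [28, 49] -> pop 28, enqueue [19, 29], visited so far: [31, 28]
  queue [49, 19, 29] -> pop 49, enqueue [47], visited so far: [31, 28, 49]
  queue [19, 29, 47] -> pop 19, enqueue [none], visited so far: [31, 28, 49, 19]
  queue [29, 47] -> pop 29, enqueue [none], visited so far: [31, 28, 49, 19, 29]
  queue [47] -> pop 47, enqueue [none], visited so far: [31, 28, 49, 19, 29, 47]
Result: [31, 28, 49, 19, 29, 47]


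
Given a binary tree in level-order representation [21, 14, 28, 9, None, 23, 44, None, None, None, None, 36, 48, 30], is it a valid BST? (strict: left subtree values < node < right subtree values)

Level-order array: [21, 14, 28, 9, None, 23, 44, None, None, None, None, 36, 48, 30]
Validate using subtree bounds (lo, hi): at each node, require lo < value < hi,
then recurse left with hi=value and right with lo=value.
Preorder trace (stopping at first violation):
  at node 21 with bounds (-inf, +inf): OK
  at node 14 with bounds (-inf, 21): OK
  at node 9 with bounds (-inf, 14): OK
  at node 28 with bounds (21, +inf): OK
  at node 23 with bounds (21, 28): OK
  at node 44 with bounds (28, +inf): OK
  at node 36 with bounds (28, 44): OK
  at node 30 with bounds (28, 36): OK
  at node 48 with bounds (44, +inf): OK
No violation found at any node.
Result: Valid BST


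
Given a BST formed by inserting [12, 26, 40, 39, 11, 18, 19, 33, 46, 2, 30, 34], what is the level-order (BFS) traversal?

Tree insertion order: [12, 26, 40, 39, 11, 18, 19, 33, 46, 2, 30, 34]
Tree (level-order array): [12, 11, 26, 2, None, 18, 40, None, None, None, 19, 39, 46, None, None, 33, None, None, None, 30, 34]
BFS from the root, enqueuing left then right child of each popped node:
  queue [12] -> pop 12, enqueue [11, 26], visited so far: [12]
  queue [11, 26] -> pop 11, enqueue [2], visited so far: [12, 11]
  queue [26, 2] -> pop 26, enqueue [18, 40], visited so far: [12, 11, 26]
  queue [2, 18, 40] -> pop 2, enqueue [none], visited so far: [12, 11, 26, 2]
  queue [18, 40] -> pop 18, enqueue [19], visited so far: [12, 11, 26, 2, 18]
  queue [40, 19] -> pop 40, enqueue [39, 46], visited so far: [12, 11, 26, 2, 18, 40]
  queue [19, 39, 46] -> pop 19, enqueue [none], visited so far: [12, 11, 26, 2, 18, 40, 19]
  queue [39, 46] -> pop 39, enqueue [33], visited so far: [12, 11, 26, 2, 18, 40, 19, 39]
  queue [46, 33] -> pop 46, enqueue [none], visited so far: [12, 11, 26, 2, 18, 40, 19, 39, 46]
  queue [33] -> pop 33, enqueue [30, 34], visited so far: [12, 11, 26, 2, 18, 40, 19, 39, 46, 33]
  queue [30, 34] -> pop 30, enqueue [none], visited so far: [12, 11, 26, 2, 18, 40, 19, 39, 46, 33, 30]
  queue [34] -> pop 34, enqueue [none], visited so far: [12, 11, 26, 2, 18, 40, 19, 39, 46, 33, 30, 34]
Result: [12, 11, 26, 2, 18, 40, 19, 39, 46, 33, 30, 34]


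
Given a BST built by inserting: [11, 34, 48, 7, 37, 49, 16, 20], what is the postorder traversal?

Tree insertion order: [11, 34, 48, 7, 37, 49, 16, 20]
Tree (level-order array): [11, 7, 34, None, None, 16, 48, None, 20, 37, 49]
Postorder traversal: [7, 20, 16, 37, 49, 48, 34, 11]


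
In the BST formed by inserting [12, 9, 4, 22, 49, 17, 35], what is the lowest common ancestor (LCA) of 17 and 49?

Tree insertion order: [12, 9, 4, 22, 49, 17, 35]
Tree (level-order array): [12, 9, 22, 4, None, 17, 49, None, None, None, None, 35]
In a BST, the LCA of p=17, q=49 is the first node v on the
root-to-leaf path with p <= v <= q (go left if both < v, right if both > v).
Walk from root:
  at 12: both 17 and 49 > 12, go right
  at 22: 17 <= 22 <= 49, this is the LCA
LCA = 22


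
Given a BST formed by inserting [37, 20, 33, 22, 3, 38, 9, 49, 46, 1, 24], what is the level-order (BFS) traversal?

Tree insertion order: [37, 20, 33, 22, 3, 38, 9, 49, 46, 1, 24]
Tree (level-order array): [37, 20, 38, 3, 33, None, 49, 1, 9, 22, None, 46, None, None, None, None, None, None, 24]
BFS from the root, enqueuing left then right child of each popped node:
  queue [37] -> pop 37, enqueue [20, 38], visited so far: [37]
  queue [20, 38] -> pop 20, enqueue [3, 33], visited so far: [37, 20]
  queue [38, 3, 33] -> pop 38, enqueue [49], visited so far: [37, 20, 38]
  queue [3, 33, 49] -> pop 3, enqueue [1, 9], visited so far: [37, 20, 38, 3]
  queue [33, 49, 1, 9] -> pop 33, enqueue [22], visited so far: [37, 20, 38, 3, 33]
  queue [49, 1, 9, 22] -> pop 49, enqueue [46], visited so far: [37, 20, 38, 3, 33, 49]
  queue [1, 9, 22, 46] -> pop 1, enqueue [none], visited so far: [37, 20, 38, 3, 33, 49, 1]
  queue [9, 22, 46] -> pop 9, enqueue [none], visited so far: [37, 20, 38, 3, 33, 49, 1, 9]
  queue [22, 46] -> pop 22, enqueue [24], visited so far: [37, 20, 38, 3, 33, 49, 1, 9, 22]
  queue [46, 24] -> pop 46, enqueue [none], visited so far: [37, 20, 38, 3, 33, 49, 1, 9, 22, 46]
  queue [24] -> pop 24, enqueue [none], visited so far: [37, 20, 38, 3, 33, 49, 1, 9, 22, 46, 24]
Result: [37, 20, 38, 3, 33, 49, 1, 9, 22, 46, 24]


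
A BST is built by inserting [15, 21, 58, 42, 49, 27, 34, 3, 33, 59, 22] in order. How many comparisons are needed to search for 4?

Search path for 4: 15 -> 3
Found: False
Comparisons: 2


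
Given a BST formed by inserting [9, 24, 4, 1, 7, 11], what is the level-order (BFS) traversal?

Tree insertion order: [9, 24, 4, 1, 7, 11]
Tree (level-order array): [9, 4, 24, 1, 7, 11]
BFS from the root, enqueuing left then right child of each popped node:
  queue [9] -> pop 9, enqueue [4, 24], visited so far: [9]
  queue [4, 24] -> pop 4, enqueue [1, 7], visited so far: [9, 4]
  queue [24, 1, 7] -> pop 24, enqueue [11], visited so far: [9, 4, 24]
  queue [1, 7, 11] -> pop 1, enqueue [none], visited so far: [9, 4, 24, 1]
  queue [7, 11] -> pop 7, enqueue [none], visited so far: [9, 4, 24, 1, 7]
  queue [11] -> pop 11, enqueue [none], visited so far: [9, 4, 24, 1, 7, 11]
Result: [9, 4, 24, 1, 7, 11]


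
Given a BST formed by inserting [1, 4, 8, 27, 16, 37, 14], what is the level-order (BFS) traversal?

Tree insertion order: [1, 4, 8, 27, 16, 37, 14]
Tree (level-order array): [1, None, 4, None, 8, None, 27, 16, 37, 14]
BFS from the root, enqueuing left then right child of each popped node:
  queue [1] -> pop 1, enqueue [4], visited so far: [1]
  queue [4] -> pop 4, enqueue [8], visited so far: [1, 4]
  queue [8] -> pop 8, enqueue [27], visited so far: [1, 4, 8]
  queue [27] -> pop 27, enqueue [16, 37], visited so far: [1, 4, 8, 27]
  queue [16, 37] -> pop 16, enqueue [14], visited so far: [1, 4, 8, 27, 16]
  queue [37, 14] -> pop 37, enqueue [none], visited so far: [1, 4, 8, 27, 16, 37]
  queue [14] -> pop 14, enqueue [none], visited so far: [1, 4, 8, 27, 16, 37, 14]
Result: [1, 4, 8, 27, 16, 37, 14]


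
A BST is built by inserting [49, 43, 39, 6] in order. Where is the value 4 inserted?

Starting tree (level order): [49, 43, None, 39, None, 6]
Insertion path: 49 -> 43 -> 39 -> 6
Result: insert 4 as left child of 6
Final tree (level order): [49, 43, None, 39, None, 6, None, 4]


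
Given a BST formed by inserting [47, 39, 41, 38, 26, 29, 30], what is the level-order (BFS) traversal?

Tree insertion order: [47, 39, 41, 38, 26, 29, 30]
Tree (level-order array): [47, 39, None, 38, 41, 26, None, None, None, None, 29, None, 30]
BFS from the root, enqueuing left then right child of each popped node:
  queue [47] -> pop 47, enqueue [39], visited so far: [47]
  queue [39] -> pop 39, enqueue [38, 41], visited so far: [47, 39]
  queue [38, 41] -> pop 38, enqueue [26], visited so far: [47, 39, 38]
  queue [41, 26] -> pop 41, enqueue [none], visited so far: [47, 39, 38, 41]
  queue [26] -> pop 26, enqueue [29], visited so far: [47, 39, 38, 41, 26]
  queue [29] -> pop 29, enqueue [30], visited so far: [47, 39, 38, 41, 26, 29]
  queue [30] -> pop 30, enqueue [none], visited so far: [47, 39, 38, 41, 26, 29, 30]
Result: [47, 39, 38, 41, 26, 29, 30]


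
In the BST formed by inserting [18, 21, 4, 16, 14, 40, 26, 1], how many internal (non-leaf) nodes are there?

Tree built from: [18, 21, 4, 16, 14, 40, 26, 1]
Tree (level-order array): [18, 4, 21, 1, 16, None, 40, None, None, 14, None, 26]
Rule: An internal node has at least one child.
Per-node child counts:
  node 18: 2 child(ren)
  node 4: 2 child(ren)
  node 1: 0 child(ren)
  node 16: 1 child(ren)
  node 14: 0 child(ren)
  node 21: 1 child(ren)
  node 40: 1 child(ren)
  node 26: 0 child(ren)
Matching nodes: [18, 4, 16, 21, 40]
Count of internal (non-leaf) nodes: 5


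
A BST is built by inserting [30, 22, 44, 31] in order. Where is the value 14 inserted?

Starting tree (level order): [30, 22, 44, None, None, 31]
Insertion path: 30 -> 22
Result: insert 14 as left child of 22
Final tree (level order): [30, 22, 44, 14, None, 31]


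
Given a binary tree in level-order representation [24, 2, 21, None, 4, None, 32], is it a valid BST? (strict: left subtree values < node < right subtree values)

Level-order array: [24, 2, 21, None, 4, None, 32]
Validate using subtree bounds (lo, hi): at each node, require lo < value < hi,
then recurse left with hi=value and right with lo=value.
Preorder trace (stopping at first violation):
  at node 24 with bounds (-inf, +inf): OK
  at node 2 with bounds (-inf, 24): OK
  at node 4 with bounds (2, 24): OK
  at node 21 with bounds (24, +inf): VIOLATION
Node 21 violates its bound: not (24 < 21 < +inf).
Result: Not a valid BST


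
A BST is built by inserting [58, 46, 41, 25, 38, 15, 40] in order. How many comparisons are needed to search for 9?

Search path for 9: 58 -> 46 -> 41 -> 25 -> 15
Found: False
Comparisons: 5


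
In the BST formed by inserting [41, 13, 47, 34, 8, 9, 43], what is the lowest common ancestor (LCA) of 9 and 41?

Tree insertion order: [41, 13, 47, 34, 8, 9, 43]
Tree (level-order array): [41, 13, 47, 8, 34, 43, None, None, 9]
In a BST, the LCA of p=9, q=41 is the first node v on the
root-to-leaf path with p <= v <= q (go left if both < v, right if both > v).
Walk from root:
  at 41: 9 <= 41 <= 41, this is the LCA
LCA = 41


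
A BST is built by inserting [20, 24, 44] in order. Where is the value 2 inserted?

Starting tree (level order): [20, None, 24, None, 44]
Insertion path: 20
Result: insert 2 as left child of 20
Final tree (level order): [20, 2, 24, None, None, None, 44]


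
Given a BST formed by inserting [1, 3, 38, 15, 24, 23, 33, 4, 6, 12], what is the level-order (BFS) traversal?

Tree insertion order: [1, 3, 38, 15, 24, 23, 33, 4, 6, 12]
Tree (level-order array): [1, None, 3, None, 38, 15, None, 4, 24, None, 6, 23, 33, None, 12]
BFS from the root, enqueuing left then right child of each popped node:
  queue [1] -> pop 1, enqueue [3], visited so far: [1]
  queue [3] -> pop 3, enqueue [38], visited so far: [1, 3]
  queue [38] -> pop 38, enqueue [15], visited so far: [1, 3, 38]
  queue [15] -> pop 15, enqueue [4, 24], visited so far: [1, 3, 38, 15]
  queue [4, 24] -> pop 4, enqueue [6], visited so far: [1, 3, 38, 15, 4]
  queue [24, 6] -> pop 24, enqueue [23, 33], visited so far: [1, 3, 38, 15, 4, 24]
  queue [6, 23, 33] -> pop 6, enqueue [12], visited so far: [1, 3, 38, 15, 4, 24, 6]
  queue [23, 33, 12] -> pop 23, enqueue [none], visited so far: [1, 3, 38, 15, 4, 24, 6, 23]
  queue [33, 12] -> pop 33, enqueue [none], visited so far: [1, 3, 38, 15, 4, 24, 6, 23, 33]
  queue [12] -> pop 12, enqueue [none], visited so far: [1, 3, 38, 15, 4, 24, 6, 23, 33, 12]
Result: [1, 3, 38, 15, 4, 24, 6, 23, 33, 12]


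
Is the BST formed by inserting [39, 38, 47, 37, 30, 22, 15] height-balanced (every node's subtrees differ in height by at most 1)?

Tree (level-order array): [39, 38, 47, 37, None, None, None, 30, None, 22, None, 15]
Definition: a tree is height-balanced if, at every node, |h(left) - h(right)| <= 1 (empty subtree has height -1).
Bottom-up per-node check:
  node 15: h_left=-1, h_right=-1, diff=0 [OK], height=0
  node 22: h_left=0, h_right=-1, diff=1 [OK], height=1
  node 30: h_left=1, h_right=-1, diff=2 [FAIL (|1--1|=2 > 1)], height=2
  node 37: h_left=2, h_right=-1, diff=3 [FAIL (|2--1|=3 > 1)], height=3
  node 38: h_left=3, h_right=-1, diff=4 [FAIL (|3--1|=4 > 1)], height=4
  node 47: h_left=-1, h_right=-1, diff=0 [OK], height=0
  node 39: h_left=4, h_right=0, diff=4 [FAIL (|4-0|=4 > 1)], height=5
Node 30 violates the condition: |1 - -1| = 2 > 1.
Result: Not balanced


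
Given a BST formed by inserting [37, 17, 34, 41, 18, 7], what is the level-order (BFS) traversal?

Tree insertion order: [37, 17, 34, 41, 18, 7]
Tree (level-order array): [37, 17, 41, 7, 34, None, None, None, None, 18]
BFS from the root, enqueuing left then right child of each popped node:
  queue [37] -> pop 37, enqueue [17, 41], visited so far: [37]
  queue [17, 41] -> pop 17, enqueue [7, 34], visited so far: [37, 17]
  queue [41, 7, 34] -> pop 41, enqueue [none], visited so far: [37, 17, 41]
  queue [7, 34] -> pop 7, enqueue [none], visited so far: [37, 17, 41, 7]
  queue [34] -> pop 34, enqueue [18], visited so far: [37, 17, 41, 7, 34]
  queue [18] -> pop 18, enqueue [none], visited so far: [37, 17, 41, 7, 34, 18]
Result: [37, 17, 41, 7, 34, 18]


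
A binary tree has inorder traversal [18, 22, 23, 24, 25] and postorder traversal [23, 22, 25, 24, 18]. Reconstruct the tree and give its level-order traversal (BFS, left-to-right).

Inorder:   [18, 22, 23, 24, 25]
Postorder: [23, 22, 25, 24, 18]
Algorithm: postorder visits root last, so walk postorder right-to-left;
each value is the root of the current inorder slice — split it at that
value, recurse on the right subtree first, then the left.
Recursive splits:
  root=18; inorder splits into left=[], right=[22, 23, 24, 25]
  root=24; inorder splits into left=[22, 23], right=[25]
  root=25; inorder splits into left=[], right=[]
  root=22; inorder splits into left=[], right=[23]
  root=23; inorder splits into left=[], right=[]
Reconstructed level-order: [18, 24, 22, 25, 23]


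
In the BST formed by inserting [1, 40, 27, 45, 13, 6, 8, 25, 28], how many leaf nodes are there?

Tree built from: [1, 40, 27, 45, 13, 6, 8, 25, 28]
Tree (level-order array): [1, None, 40, 27, 45, 13, 28, None, None, 6, 25, None, None, None, 8]
Rule: A leaf has 0 children.
Per-node child counts:
  node 1: 1 child(ren)
  node 40: 2 child(ren)
  node 27: 2 child(ren)
  node 13: 2 child(ren)
  node 6: 1 child(ren)
  node 8: 0 child(ren)
  node 25: 0 child(ren)
  node 28: 0 child(ren)
  node 45: 0 child(ren)
Matching nodes: [8, 25, 28, 45]
Count of leaf nodes: 4


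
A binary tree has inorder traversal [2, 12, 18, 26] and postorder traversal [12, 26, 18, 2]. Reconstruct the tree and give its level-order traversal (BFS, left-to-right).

Inorder:   [2, 12, 18, 26]
Postorder: [12, 26, 18, 2]
Algorithm: postorder visits root last, so walk postorder right-to-left;
each value is the root of the current inorder slice — split it at that
value, recurse on the right subtree first, then the left.
Recursive splits:
  root=2; inorder splits into left=[], right=[12, 18, 26]
  root=18; inorder splits into left=[12], right=[26]
  root=26; inorder splits into left=[], right=[]
  root=12; inorder splits into left=[], right=[]
Reconstructed level-order: [2, 18, 12, 26]


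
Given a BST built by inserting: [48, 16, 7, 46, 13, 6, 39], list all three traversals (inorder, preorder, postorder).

Tree insertion order: [48, 16, 7, 46, 13, 6, 39]
Tree (level-order array): [48, 16, None, 7, 46, 6, 13, 39]
Inorder (L, root, R): [6, 7, 13, 16, 39, 46, 48]
Preorder (root, L, R): [48, 16, 7, 6, 13, 46, 39]
Postorder (L, R, root): [6, 13, 7, 39, 46, 16, 48]


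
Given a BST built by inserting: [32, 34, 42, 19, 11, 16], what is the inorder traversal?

Tree insertion order: [32, 34, 42, 19, 11, 16]
Tree (level-order array): [32, 19, 34, 11, None, None, 42, None, 16]
Inorder traversal: [11, 16, 19, 32, 34, 42]


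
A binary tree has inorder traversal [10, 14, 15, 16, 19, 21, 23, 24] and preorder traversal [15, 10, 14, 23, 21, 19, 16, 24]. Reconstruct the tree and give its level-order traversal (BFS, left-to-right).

Inorder:  [10, 14, 15, 16, 19, 21, 23, 24]
Preorder: [15, 10, 14, 23, 21, 19, 16, 24]
Algorithm: preorder visits root first, so consume preorder in order;
for each root, split the current inorder slice at that value into
left-subtree inorder and right-subtree inorder, then recurse.
Recursive splits:
  root=15; inorder splits into left=[10, 14], right=[16, 19, 21, 23, 24]
  root=10; inorder splits into left=[], right=[14]
  root=14; inorder splits into left=[], right=[]
  root=23; inorder splits into left=[16, 19, 21], right=[24]
  root=21; inorder splits into left=[16, 19], right=[]
  root=19; inorder splits into left=[16], right=[]
  root=16; inorder splits into left=[], right=[]
  root=24; inorder splits into left=[], right=[]
Reconstructed level-order: [15, 10, 23, 14, 21, 24, 19, 16]


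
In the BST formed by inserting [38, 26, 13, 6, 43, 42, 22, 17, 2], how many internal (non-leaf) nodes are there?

Tree built from: [38, 26, 13, 6, 43, 42, 22, 17, 2]
Tree (level-order array): [38, 26, 43, 13, None, 42, None, 6, 22, None, None, 2, None, 17]
Rule: An internal node has at least one child.
Per-node child counts:
  node 38: 2 child(ren)
  node 26: 1 child(ren)
  node 13: 2 child(ren)
  node 6: 1 child(ren)
  node 2: 0 child(ren)
  node 22: 1 child(ren)
  node 17: 0 child(ren)
  node 43: 1 child(ren)
  node 42: 0 child(ren)
Matching nodes: [38, 26, 13, 6, 22, 43]
Count of internal (non-leaf) nodes: 6


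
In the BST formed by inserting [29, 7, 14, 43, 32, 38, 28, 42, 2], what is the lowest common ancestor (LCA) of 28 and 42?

Tree insertion order: [29, 7, 14, 43, 32, 38, 28, 42, 2]
Tree (level-order array): [29, 7, 43, 2, 14, 32, None, None, None, None, 28, None, 38, None, None, None, 42]
In a BST, the LCA of p=28, q=42 is the first node v on the
root-to-leaf path with p <= v <= q (go left if both < v, right if both > v).
Walk from root:
  at 29: 28 <= 29 <= 42, this is the LCA
LCA = 29


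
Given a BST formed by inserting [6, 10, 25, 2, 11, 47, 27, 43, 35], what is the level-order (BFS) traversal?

Tree insertion order: [6, 10, 25, 2, 11, 47, 27, 43, 35]
Tree (level-order array): [6, 2, 10, None, None, None, 25, 11, 47, None, None, 27, None, None, 43, 35]
BFS from the root, enqueuing left then right child of each popped node:
  queue [6] -> pop 6, enqueue [2, 10], visited so far: [6]
  queue [2, 10] -> pop 2, enqueue [none], visited so far: [6, 2]
  queue [10] -> pop 10, enqueue [25], visited so far: [6, 2, 10]
  queue [25] -> pop 25, enqueue [11, 47], visited so far: [6, 2, 10, 25]
  queue [11, 47] -> pop 11, enqueue [none], visited so far: [6, 2, 10, 25, 11]
  queue [47] -> pop 47, enqueue [27], visited so far: [6, 2, 10, 25, 11, 47]
  queue [27] -> pop 27, enqueue [43], visited so far: [6, 2, 10, 25, 11, 47, 27]
  queue [43] -> pop 43, enqueue [35], visited so far: [6, 2, 10, 25, 11, 47, 27, 43]
  queue [35] -> pop 35, enqueue [none], visited so far: [6, 2, 10, 25, 11, 47, 27, 43, 35]
Result: [6, 2, 10, 25, 11, 47, 27, 43, 35]


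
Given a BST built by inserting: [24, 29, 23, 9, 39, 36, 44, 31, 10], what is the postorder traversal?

Tree insertion order: [24, 29, 23, 9, 39, 36, 44, 31, 10]
Tree (level-order array): [24, 23, 29, 9, None, None, 39, None, 10, 36, 44, None, None, 31]
Postorder traversal: [10, 9, 23, 31, 36, 44, 39, 29, 24]


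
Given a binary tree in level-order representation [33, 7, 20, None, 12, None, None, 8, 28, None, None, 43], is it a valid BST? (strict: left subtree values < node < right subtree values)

Level-order array: [33, 7, 20, None, 12, None, None, 8, 28, None, None, 43]
Validate using subtree bounds (lo, hi): at each node, require lo < value < hi,
then recurse left with hi=value and right with lo=value.
Preorder trace (stopping at first violation):
  at node 33 with bounds (-inf, +inf): OK
  at node 7 with bounds (-inf, 33): OK
  at node 12 with bounds (7, 33): OK
  at node 8 with bounds (7, 12): OK
  at node 28 with bounds (12, 33): OK
  at node 43 with bounds (12, 28): VIOLATION
Node 43 violates its bound: not (12 < 43 < 28).
Result: Not a valid BST


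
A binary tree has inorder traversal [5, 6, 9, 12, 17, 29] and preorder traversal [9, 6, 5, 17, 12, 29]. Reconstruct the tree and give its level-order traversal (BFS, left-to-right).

Inorder:  [5, 6, 9, 12, 17, 29]
Preorder: [9, 6, 5, 17, 12, 29]
Algorithm: preorder visits root first, so consume preorder in order;
for each root, split the current inorder slice at that value into
left-subtree inorder and right-subtree inorder, then recurse.
Recursive splits:
  root=9; inorder splits into left=[5, 6], right=[12, 17, 29]
  root=6; inorder splits into left=[5], right=[]
  root=5; inorder splits into left=[], right=[]
  root=17; inorder splits into left=[12], right=[29]
  root=12; inorder splits into left=[], right=[]
  root=29; inorder splits into left=[], right=[]
Reconstructed level-order: [9, 6, 17, 5, 12, 29]


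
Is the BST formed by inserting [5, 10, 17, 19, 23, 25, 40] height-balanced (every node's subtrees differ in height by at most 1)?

Tree (level-order array): [5, None, 10, None, 17, None, 19, None, 23, None, 25, None, 40]
Definition: a tree is height-balanced if, at every node, |h(left) - h(right)| <= 1 (empty subtree has height -1).
Bottom-up per-node check:
  node 40: h_left=-1, h_right=-1, diff=0 [OK], height=0
  node 25: h_left=-1, h_right=0, diff=1 [OK], height=1
  node 23: h_left=-1, h_right=1, diff=2 [FAIL (|-1-1|=2 > 1)], height=2
  node 19: h_left=-1, h_right=2, diff=3 [FAIL (|-1-2|=3 > 1)], height=3
  node 17: h_left=-1, h_right=3, diff=4 [FAIL (|-1-3|=4 > 1)], height=4
  node 10: h_left=-1, h_right=4, diff=5 [FAIL (|-1-4|=5 > 1)], height=5
  node 5: h_left=-1, h_right=5, diff=6 [FAIL (|-1-5|=6 > 1)], height=6
Node 23 violates the condition: |-1 - 1| = 2 > 1.
Result: Not balanced


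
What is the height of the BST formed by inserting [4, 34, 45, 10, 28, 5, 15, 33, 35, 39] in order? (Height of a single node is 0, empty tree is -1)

Insertion order: [4, 34, 45, 10, 28, 5, 15, 33, 35, 39]
Tree (level-order array): [4, None, 34, 10, 45, 5, 28, 35, None, None, None, 15, 33, None, 39]
Compute height bottom-up (empty subtree = -1):
  height(5) = 1 + max(-1, -1) = 0
  height(15) = 1 + max(-1, -1) = 0
  height(33) = 1 + max(-1, -1) = 0
  height(28) = 1 + max(0, 0) = 1
  height(10) = 1 + max(0, 1) = 2
  height(39) = 1 + max(-1, -1) = 0
  height(35) = 1 + max(-1, 0) = 1
  height(45) = 1 + max(1, -1) = 2
  height(34) = 1 + max(2, 2) = 3
  height(4) = 1 + max(-1, 3) = 4
Height = 4


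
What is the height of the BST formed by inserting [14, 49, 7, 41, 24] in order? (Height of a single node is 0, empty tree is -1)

Insertion order: [14, 49, 7, 41, 24]
Tree (level-order array): [14, 7, 49, None, None, 41, None, 24]
Compute height bottom-up (empty subtree = -1):
  height(7) = 1 + max(-1, -1) = 0
  height(24) = 1 + max(-1, -1) = 0
  height(41) = 1 + max(0, -1) = 1
  height(49) = 1 + max(1, -1) = 2
  height(14) = 1 + max(0, 2) = 3
Height = 3


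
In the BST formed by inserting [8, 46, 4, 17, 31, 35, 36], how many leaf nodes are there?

Tree built from: [8, 46, 4, 17, 31, 35, 36]
Tree (level-order array): [8, 4, 46, None, None, 17, None, None, 31, None, 35, None, 36]
Rule: A leaf has 0 children.
Per-node child counts:
  node 8: 2 child(ren)
  node 4: 0 child(ren)
  node 46: 1 child(ren)
  node 17: 1 child(ren)
  node 31: 1 child(ren)
  node 35: 1 child(ren)
  node 36: 0 child(ren)
Matching nodes: [4, 36]
Count of leaf nodes: 2


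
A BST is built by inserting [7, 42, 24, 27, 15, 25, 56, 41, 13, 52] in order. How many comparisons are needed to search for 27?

Search path for 27: 7 -> 42 -> 24 -> 27
Found: True
Comparisons: 4


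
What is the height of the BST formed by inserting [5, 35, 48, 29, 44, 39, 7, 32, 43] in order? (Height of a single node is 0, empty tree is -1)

Insertion order: [5, 35, 48, 29, 44, 39, 7, 32, 43]
Tree (level-order array): [5, None, 35, 29, 48, 7, 32, 44, None, None, None, None, None, 39, None, None, 43]
Compute height bottom-up (empty subtree = -1):
  height(7) = 1 + max(-1, -1) = 0
  height(32) = 1 + max(-1, -1) = 0
  height(29) = 1 + max(0, 0) = 1
  height(43) = 1 + max(-1, -1) = 0
  height(39) = 1 + max(-1, 0) = 1
  height(44) = 1 + max(1, -1) = 2
  height(48) = 1 + max(2, -1) = 3
  height(35) = 1 + max(1, 3) = 4
  height(5) = 1 + max(-1, 4) = 5
Height = 5


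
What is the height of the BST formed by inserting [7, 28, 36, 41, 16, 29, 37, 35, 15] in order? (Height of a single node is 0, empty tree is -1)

Insertion order: [7, 28, 36, 41, 16, 29, 37, 35, 15]
Tree (level-order array): [7, None, 28, 16, 36, 15, None, 29, 41, None, None, None, 35, 37]
Compute height bottom-up (empty subtree = -1):
  height(15) = 1 + max(-1, -1) = 0
  height(16) = 1 + max(0, -1) = 1
  height(35) = 1 + max(-1, -1) = 0
  height(29) = 1 + max(-1, 0) = 1
  height(37) = 1 + max(-1, -1) = 0
  height(41) = 1 + max(0, -1) = 1
  height(36) = 1 + max(1, 1) = 2
  height(28) = 1 + max(1, 2) = 3
  height(7) = 1 + max(-1, 3) = 4
Height = 4


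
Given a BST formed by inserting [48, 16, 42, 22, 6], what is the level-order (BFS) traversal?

Tree insertion order: [48, 16, 42, 22, 6]
Tree (level-order array): [48, 16, None, 6, 42, None, None, 22]
BFS from the root, enqueuing left then right child of each popped node:
  queue [48] -> pop 48, enqueue [16], visited so far: [48]
  queue [16] -> pop 16, enqueue [6, 42], visited so far: [48, 16]
  queue [6, 42] -> pop 6, enqueue [none], visited so far: [48, 16, 6]
  queue [42] -> pop 42, enqueue [22], visited so far: [48, 16, 6, 42]
  queue [22] -> pop 22, enqueue [none], visited so far: [48, 16, 6, 42, 22]
Result: [48, 16, 6, 42, 22]
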